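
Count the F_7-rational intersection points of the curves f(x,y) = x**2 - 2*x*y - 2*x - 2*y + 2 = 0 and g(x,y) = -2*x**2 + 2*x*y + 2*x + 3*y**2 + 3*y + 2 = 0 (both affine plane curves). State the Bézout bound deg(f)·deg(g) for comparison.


Common zeros: {(5, 2)}; count = 1; Bézout bound = 4.

deg(f) = 2, deg(g) = 2, so Bézout bound = 4.
Scan x ∈ F_7. For each x, list the y ∈ F_7 with f(x, y) ≡ 0 and those with g(x, y) ≡ 0 (mod 7); the common zeros in that column are the intersection.
  x = 0: f ≡ 0 at y ∈ {1}; g ≡ 0 at y ∈ ∅; common: ∅.
  x = 1: f ≡ 0 at y ∈ {2}; g ≡ 0 at y ∈ {4, 6}; common: ∅.
  x = 2: f ≡ 0 at y ∈ {5}; g ≡ 0 at y ∈ ∅; common: ∅.
  x = 3: f ≡ 0 at y ∈ {5}; g ≡ 0 at y ∈ ∅; common: ∅.
  x = 4: f ≡ 0 at y ∈ {1}; g ≡ 0 at y ∈ {4}; common: ∅.
  x = 5: f ≡ 0 at y ∈ {2}; g ≡ 0 at y ∈ {2, 3}; common: {2}.
  x = 6: f ≡ 0 at y ∈ ∅; g ≡ 0 at y ∈ {3, 6}; common: ∅.
Collecting: common zeros = {(5, 2)}, so the count is 1.
Comparison with the Bézout bound: 1 ≤ 4 = deg(f)·deg(g), as expected for curves with no common component (the affine F_7-count falls short of the bound because intersections may lie at infinity, over extension fields, or carry multiplicity).


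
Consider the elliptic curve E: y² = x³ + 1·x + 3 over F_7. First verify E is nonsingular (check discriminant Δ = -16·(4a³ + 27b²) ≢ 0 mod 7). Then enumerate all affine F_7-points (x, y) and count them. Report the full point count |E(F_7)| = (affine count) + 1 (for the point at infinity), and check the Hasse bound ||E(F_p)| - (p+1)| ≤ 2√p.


Affine points = {(4, 1), (4, 6), (5, 0), (6, 1), (6, 6)}; affine count = 5; |E(F_7)| = 6.

Discriminant check: Δ ∝ 4a³ + 27b² = 4·1³ + 27·3² = 4·1 + 27·9 ≡ 2 (mod 7). Nonzero ⇒ E is nonsingular.
For each x ∈ F_7, compute rhs = x³ + 1·x + 3 mod 7, then count y ∈ F_7 with y² ≡ rhs.
  x = 0: rhs = 3, matching y values: none (0 points).
  x = 1: rhs = 5, matching y values: none (0 points).
  x = 2: rhs = 6, matching y values: none (0 points).
  x = 3: rhs = 5, matching y values: none (0 points).
  x = 4: rhs = 1, matching y values: 1, 6 (2 points).
  x = 5: rhs = 0, matching y values: 0 (1 points).
  x = 6: rhs = 1, matching y values: 1, 6 (2 points).
Total affine count: 5.
Full point count |E(F_7)| = 5 + 1 = 6.
Hasse bound: |6 − (7+1)| = |-2| = 2 ≤ 2√7 ≈ 5.2915 ✓.


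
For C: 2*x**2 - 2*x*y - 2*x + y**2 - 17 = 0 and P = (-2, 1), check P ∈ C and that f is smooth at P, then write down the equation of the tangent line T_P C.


Tangent line at P: -12*x + 6*y - 30 = 0.

Step 1: f(-2, 1) = 0, so P lies on C.
Step 2: partial derivatives
  f_x(x, y) = 4*x - 2*y - 2, f_y(x, y) = -2*x + 2*y.
  f_x(P) = -12, f_y(P) = 6 (gradient nonzero, so P is smooth).
Step 3: tangent line at P: -12·(x − -2) + 6·(y − 1) = 0.
Expanding: -12*x + 6*y - 30 = 0.


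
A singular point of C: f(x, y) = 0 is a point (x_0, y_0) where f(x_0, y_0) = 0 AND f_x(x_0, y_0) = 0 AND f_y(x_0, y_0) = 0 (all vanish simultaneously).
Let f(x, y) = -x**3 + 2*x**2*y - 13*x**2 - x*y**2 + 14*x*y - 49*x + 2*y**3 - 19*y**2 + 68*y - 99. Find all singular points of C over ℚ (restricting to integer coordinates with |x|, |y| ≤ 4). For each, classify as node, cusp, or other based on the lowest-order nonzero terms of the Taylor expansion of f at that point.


Singular points: {(-2, 3)}; classification: node.

Compute partial derivatives:
  f_x = -3*x**2 + 4*x*y - 26*x - y**2 + 14*y - 49.
  f_y = 2*x**2 - 2*x*y + 14*x + 6*y**2 - 38*y + 68.
Scan x_0 ∈ {−4, ..., 4}. For each x_0, f_y(x_0, y) is a polynomial in y; find its integer roots y ∈ {−4, ..., 4}, then test f_x and f at those candidates.
  x = -4: f_y(-4, y) = 6*y**2 - 30*y + 44; no integer root y with |y| ≤ 4.
  x = -3: f_y(-3, y) = 6*y**2 - 32*y + 44; no integer root y with |y| ≤ 4.
  x = -2: f_y(-2, y) = 6*y**2 - 34*y + 48; vanishes at y ∈ {3}. (-2, 3): f_x = 0, f = 0 — SINGULAR.
  x = -1: f_y(-1, y) = 6*y**2 - 36*y + 56; no integer root y with |y| ≤ 4.
  x = 0: f_y(0, y) = 6*y**2 - 38*y + 68; no integer root y with |y| ≤ 4.
  x = 1: f_y(1, y) = 6*y**2 - 40*y + 84; no integer root y with |y| ≤ 4.
  x = 2: f_y(2, y) = 6*y**2 - 42*y + 104; no integer root y with |y| ≤ 4.
  x = 3: f_y(3, y) = 6*y**2 - 44*y + 128; no integer root y with |y| ≤ 4.
  x = 4: f_y(4, y) = 6*y**2 - 46*y + 156; no integer root y with |y| ≤ 4.
Only singular point on the grid: (-2, 3).
Classify: substitute x = -2 + u, y = 3 + v and expand: f = -u**3 + 2*u**2*v - u**2 - u*v**2 + 2*v**3 + v**2.
No constant or linear terms (consistent with a singular point). Quadratic part: -u**2 + v**2. Cubic part: -u**3 + 2*u**2*v - u*v**2 + 2*v**3.
The quadratic part v**2 - u**2 = (v − u)(v + u) splits into two distinct linear factors, so there are two distinct tangent lines y − 3 = ±(x − -2) — this is a node (ordinary double point).
Classification: node.


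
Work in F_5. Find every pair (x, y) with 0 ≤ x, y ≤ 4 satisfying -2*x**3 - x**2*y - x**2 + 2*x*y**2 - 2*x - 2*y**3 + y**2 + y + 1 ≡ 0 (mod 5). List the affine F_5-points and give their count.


Affine F_5-points: {(2, 2), (4, 4)}; count = 2.

For each of the 25 pairs (x, y) ∈ F_5², evaluate f(x, y) mod 5. Record the zeros.
  x = 0: [0↦1, 1↦1, 2↦1, 3↦4, 4↦3]  zeros at y ∈ ∅
  x = 1: [0↦1, 1↦2, 2↦2, 3↦4, 4↦1]  zeros at y ∈ ∅
  x = 2: [0↦2, 1↦2, 2↦0, 3↦4, 4↦2]  zeros at y ∈ {2}
  x = 3: [0↦2, 1↦4, 2↦3, 3↦2, 4↦4]  zeros at y ∈ ∅
  x = 4: [0↦4, 1↦1, 2↦4, 3↦1, 4↦0]  zeros at y ∈ {4}
Collecting zeros: affine points = {(2, 2), (4, 4)}.
Total count |C(F_5)_aff| = 2.


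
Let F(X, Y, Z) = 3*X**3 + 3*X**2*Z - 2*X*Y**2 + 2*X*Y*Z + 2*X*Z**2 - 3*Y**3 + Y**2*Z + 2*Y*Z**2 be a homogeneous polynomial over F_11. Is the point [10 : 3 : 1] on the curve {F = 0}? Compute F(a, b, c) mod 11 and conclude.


F(10,3,1) ≡ 10 (mod 11); P is NOT on the curve.

Evaluate F(10, 3, 1) term-by-term (mod 11).
  3*X**3 ↦ 3·1000·1·1 = 3000
  3*X**2*Z ↦ 3·100·1·1 = 300
  -2*X*Y**2 ↦ -2·10·9·1 = -180
  2*X*Y*Z ↦ 2·10·3·1 = 60
  2*X*Z**2 ↦ 2·10·1·1 = 20
  -3*Y**3 ↦ -3·1·27·1 = -81
  Y**2*Z ↦ 1·1·9·1 = 9
  2*Y*Z**2 ↦ 2·1·3·1 = 6
Sum: F(10, 3, 1) = (3000) + (300) + (-180) + (60) + (20) + (-81) + (9) + (6) = 3134.
Reducing mod 11: 3134 ≡ 10 (mod 11).
Since F(a, b, c) ≡ 10 ≠ 0 (mod 11), P does NOT lie on the curve.


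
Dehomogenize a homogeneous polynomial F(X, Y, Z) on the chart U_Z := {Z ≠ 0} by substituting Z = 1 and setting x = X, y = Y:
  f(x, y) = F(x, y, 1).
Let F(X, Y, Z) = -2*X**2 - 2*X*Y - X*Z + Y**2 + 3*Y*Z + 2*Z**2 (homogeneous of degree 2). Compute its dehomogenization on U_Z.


f(x, y) = -2*x**2 - 2*x*y - x + y**2 + 3*y + 2

On U_Z we set Z = 1. Each monomial c·X^i·Y^j·Z^k in F becomes c·x^i·y^j·1^k = c·x^i·y^j.
Substituting Z = 1: F(X, Y, 1) = -2*x**2 - 2*x*y - x + y**2 + 3*y + 2.
Note: deg(f) ≤ deg(F) = 2; strict inequality happens when F is divisible by Z (lost terms).


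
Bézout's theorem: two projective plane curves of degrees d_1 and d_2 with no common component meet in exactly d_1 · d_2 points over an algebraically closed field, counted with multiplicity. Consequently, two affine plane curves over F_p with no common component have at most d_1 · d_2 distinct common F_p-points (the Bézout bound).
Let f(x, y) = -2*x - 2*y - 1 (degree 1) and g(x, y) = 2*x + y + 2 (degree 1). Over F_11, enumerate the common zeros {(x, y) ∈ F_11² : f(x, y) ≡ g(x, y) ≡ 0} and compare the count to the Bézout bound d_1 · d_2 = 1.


Common zeros: {(4, 1)}; count = 1; Bézout bound = 1.

deg(f) = 1, deg(g) = 1, so Bézout bound = 1.
Scan x ∈ F_11. For each x, list the y ∈ F_11 with f(x, y) ≡ 0 and those with g(x, y) ≡ 0 (mod 11); the common zeros in that column are the intersection.
  x = 0: f ≡ 0 at y ∈ {5}; g ≡ 0 at y ∈ {9}; common: ∅.
  x = 1: f ≡ 0 at y ∈ {4}; g ≡ 0 at y ∈ {7}; common: ∅.
  x = 2: f ≡ 0 at y ∈ {3}; g ≡ 0 at y ∈ {5}; common: ∅.
  x = 3: f ≡ 0 at y ∈ {2}; g ≡ 0 at y ∈ {3}; common: ∅.
  x = 4: f ≡ 0 at y ∈ {1}; g ≡ 0 at y ∈ {1}; common: {1}.
  x = 5: f ≡ 0 at y ∈ {0}; g ≡ 0 at y ∈ {10}; common: ∅.
  x = 6: f ≡ 0 at y ∈ {10}; g ≡ 0 at y ∈ {8}; common: ∅.
  x = 7: f ≡ 0 at y ∈ {9}; g ≡ 0 at y ∈ {6}; common: ∅.
  x = 8: f ≡ 0 at y ∈ {8}; g ≡ 0 at y ∈ {4}; common: ∅.
  x = 9: f ≡ 0 at y ∈ {7}; g ≡ 0 at y ∈ {2}; common: ∅.
  x = 10: f ≡ 0 at y ∈ {6}; g ≡ 0 at y ∈ {0}; common: ∅.
Collecting: common zeros = {(4, 1)}, so the count is 1.
Comparison with the Bézout bound: 1 ≤ 1 = deg(f)·deg(g), as expected for curves with no common component (the bound is attained).


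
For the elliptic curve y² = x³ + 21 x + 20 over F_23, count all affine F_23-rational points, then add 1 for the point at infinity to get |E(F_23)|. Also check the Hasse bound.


Affine points = {(2, 1), (2, 22), (3, 8), (3, 15), (7, 2), (7, 21), (9, 8), (9, 15), (11, 8), (11, 15), (13, 11), (13, 12), (16, 6), (16, 17), (17, 0), (21, 4), (21, 19)}; affine count = 17; |E(F_23)| = 18.

Discriminant check: Δ ∝ 4a³ + 27b² = 4·21³ + 27·20² = 4·9261 + 27·400 ≡ 4 (mod 23). Nonzero ⇒ E is nonsingular.
For each x ∈ F_23, compute rhs = x³ + 21·x + 20 mod 23, then count y ∈ F_23 with y² ≡ rhs.
  x = 0: rhs = 20, matching y values: none (0 points).
  x = 1: rhs = 19, matching y values: none (0 points).
  x = 2: rhs = 1, matching y values: 1, 22 (2 points).
  x = 3: rhs = 18, matching y values: 8, 15 (2 points).
  x = 4: rhs = 7, matching y values: none (0 points).
  x = 5: rhs = 20, matching y values: none (0 points).
  x = 6: rhs = 17, matching y values: none (0 points).
  x = 7: rhs = 4, matching y values: 2, 21 (2 points).
  x = 8: rhs = 10, matching y values: none (0 points).
  x = 9: rhs = 18, matching y values: 8, 15 (2 points).
  x = 10: rhs = 11, matching y values: none (0 points).
  x = 11: rhs = 18, matching y values: 8, 15 (2 points).
  x = 12: rhs = 22, matching y values: none (0 points).
  x = 13: rhs = 6, matching y values: 11, 12 (2 points).
  x = 14: rhs = 22, matching y values: none (0 points).
  x = 15: rhs = 7, matching y values: none (0 points).
  x = 16: rhs = 13, matching y values: 6, 17 (2 points).
  x = 17: rhs = 0, matching y values: 0 (1 points).
  x = 18: rhs = 20, matching y values: none (0 points).
  x = 19: rhs = 10, matching y values: none (0 points).
  x = 20: rhs = 22, matching y values: none (0 points).
  x = 21: rhs = 16, matching y values: 4, 19 (2 points).
  x = 22: rhs = 21, matching y values: none (0 points).
Total affine count: 17.
Full point count |E(F_23)| = 17 + 1 = 18.
Hasse bound: |18 − (23+1)| = |-6| = 6 ≤ 2√23 ≈ 9.5917 ✓.


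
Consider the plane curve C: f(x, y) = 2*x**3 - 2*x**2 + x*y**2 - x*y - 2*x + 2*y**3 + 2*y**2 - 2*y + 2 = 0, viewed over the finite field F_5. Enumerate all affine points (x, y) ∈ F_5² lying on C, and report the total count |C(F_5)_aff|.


Affine F_5-points: {(1, 0), (2, 2), (3, 4), (4, 0), (4, 3), (4, 4)}; count = 6.

For each of the 25 pairs (x, y) ∈ F_5², evaluate f(x, y) mod 5. Record the zeros.
  x = 0: [0↦2, 1↦4, 2↦2, 3↦3, 4↦4]  zeros at y ∈ ∅
  x = 1: [0↦0, 1↦2, 2↦2, 3↦2, 4↦4]  zeros at y ∈ {0}
  x = 2: [0↦1, 1↦3, 2↦0, 3↦4, 4↦2]  zeros at y ∈ {2}
  x = 3: [0↦2, 1↦4, 2↦3, 3↦1, 4↦0]  zeros at y ∈ {4}
  x = 4: [0↦0, 1↦2, 2↦3, 3↦0, 4↦0]  zeros at y ∈ {0, 3, 4}
Collecting zeros: affine points = {(1, 0), (2, 2), (3, 4), (4, 0), (4, 3), (4, 4)}.
Total count |C(F_5)_aff| = 6.


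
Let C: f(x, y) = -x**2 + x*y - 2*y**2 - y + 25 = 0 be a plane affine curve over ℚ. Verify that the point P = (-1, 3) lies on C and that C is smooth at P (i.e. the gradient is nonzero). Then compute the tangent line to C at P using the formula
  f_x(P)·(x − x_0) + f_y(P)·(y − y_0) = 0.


Tangent line at P: 5*x - 14*y + 47 = 0.

Step 1: f(-1, 3) = 0, so P lies on C.
Step 2: partial derivatives
  f_x(x, y) = -2*x + y, f_y(x, y) = x - 4*y - 1.
  f_x(P) = 5, f_y(P) = -14 (gradient nonzero, so P is smooth).
Step 3: tangent line at P: 5·(x − -1) + -14·(y − 3) = 0.
Expanding: 5*x - 14*y + 47 = 0.


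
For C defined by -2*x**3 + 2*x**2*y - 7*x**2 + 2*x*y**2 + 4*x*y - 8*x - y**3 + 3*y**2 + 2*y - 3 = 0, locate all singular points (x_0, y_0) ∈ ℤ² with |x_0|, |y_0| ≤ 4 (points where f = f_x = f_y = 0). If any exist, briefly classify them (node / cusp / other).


Singular points: {(-1, 0)}; classification: node.

Compute partial derivatives:
  f_x = -6*x**2 + 4*x*y - 14*x + 2*y**2 + 4*y - 8.
  f_y = 2*x**2 + 4*x*y + 4*x - 3*y**2 + 6*y + 2.
Scan x_0 ∈ {−4, ..., 4}. For each x_0, f_y(x_0, y) is a polynomial in y; find its integer roots y ∈ {−4, ..., 4}, then test f_x and f at those candidates.
  x = -4: f_y(-4, y) = -3*y**2 - 10*y + 18; no integer root y with |y| ≤ 4.
  x = -3: f_y(-3, y) = -3*y**2 - 6*y + 8; no integer root y with |y| ≤ 4.
  x = -2: f_y(-2, y) = -3*y**2 - 2*y + 2; no integer root y with |y| ≤ 4.
  x = -1: f_y(-1, y) = -3*y**2 + 2*y; vanishes at y ∈ {0}. (-1, 0): f_x = 0, f = 0 — SINGULAR.
  x = 0: f_y(0, y) = -3*y**2 + 6*y + 2; no integer root y with |y| ≤ 4.
  x = 1: f_y(1, y) = -3*y**2 + 10*y + 8; vanishes at y ∈ {4}. (1, 4): f_x = 36 ≠ 0.
  x = 2: f_y(2, y) = -3*y**2 + 14*y + 18; no integer root y with |y| ≤ 4.
  x = 3: f_y(3, y) = -3*y**2 + 18*y + 32; no integer root y with |y| ≤ 4.
  x = 4: f_y(4, y) = -3*y**2 + 22*y + 50; no integer root y with |y| ≤ 4.
Only singular point on the grid: (-1, 0).
Classify: substitute x = -1 + u, y = 0 + v and expand: f = -2*u**3 + 2*u**2*v - u**2 + 2*u*v**2 - v**3 + v**2.
No constant or linear terms (consistent with a singular point). Quadratic part: -u**2 + v**2. Cubic part: -2*u**3 + 2*u**2*v + 2*u*v**2 - v**3.
The quadratic part v**2 - u**2 = (v − u)(v + u) splits into two distinct linear factors, so there are two distinct tangent lines y − 0 = ±(x − -1) — this is a node (ordinary double point).
Classification: node.


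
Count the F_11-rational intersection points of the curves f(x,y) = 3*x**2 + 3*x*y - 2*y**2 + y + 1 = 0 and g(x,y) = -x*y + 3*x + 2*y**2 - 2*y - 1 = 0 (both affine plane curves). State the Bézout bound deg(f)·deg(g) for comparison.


Common zeros: ∅; count = 0; Bézout bound = 4.

deg(f) = 2, deg(g) = 2, so Bézout bound = 4.
Scan x ∈ F_11. For each x, list the y ∈ F_11 with f(x, y) ≡ 0 and those with g(x, y) ≡ 0 (mod 11); the common zeros in that column are the intersection.
  x = 0: f ≡ 0 at y ∈ {1, 5}; g ≡ 0 at y ∈ {3, 9}; common: ∅.
  x = 1: f ≡ 0 at y ∈ {6, 7}; g ≡ 0 at y ∈ {3, 4}; common: ∅.
  x = 2: f ≡ 0 at y ∈ ∅; g ≡ 0 at y ∈ {3, 10}; common: ∅.
  x = 3: f ≡ 0 at y ∈ {7, 9}; g ≡ 0 at y ∈ {3, 5}; common: ∅.
  x = 4: f ≡ 0 at y ∈ {6}; g ≡ 0 at y ∈ {0, 3}; common: ∅.
  x = 5: f ≡ 0 at y ∈ ∅; g ≡ 0 at y ∈ {3, 6}; common: ∅.
  x = 6: f ≡ 0 at y ∈ {5, 10}; g ≡ 0 at y ∈ {1, 3}; common: ∅.
  x = 7: f ≡ 0 at y ∈ ∅; g ≡ 0 at y ∈ {3, 7}; common: ∅.
  x = 8: f ≡ 0 at y ∈ ∅; g ≡ 0 at y ∈ {2, 3}; common: ∅.
  x = 9: f ≡ 0 at y ∈ ∅; g ≡ 0 at y ∈ {3, 8}; common: ∅.
  x = 10: f ≡ 0 at y ∈ {1, 9}; g ≡ 0 at y ∈ {3}; common: ∅.
Collecting: common zeros = ∅, so the count is 0.
Comparison with the Bézout bound: 0 ≤ 4 = deg(f)·deg(g), as expected for curves with no common component (the affine F_11-count falls short of the bound because intersections may lie at infinity, over extension fields, or carry multiplicity).


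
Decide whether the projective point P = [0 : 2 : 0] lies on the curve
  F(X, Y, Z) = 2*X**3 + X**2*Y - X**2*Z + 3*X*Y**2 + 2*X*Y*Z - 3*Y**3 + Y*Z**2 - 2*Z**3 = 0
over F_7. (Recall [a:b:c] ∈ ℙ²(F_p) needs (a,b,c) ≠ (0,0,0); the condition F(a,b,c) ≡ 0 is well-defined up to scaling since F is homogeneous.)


F(0,2,0) ≡ 4 (mod 7); P is NOT on the curve.

Evaluate F(0, 2, 0) term-by-term (mod 7).
  2*X**3 ↦ 2·0·1·1 = 0
  X**2*Y ↦ 1·0·2·1 = 0
  -X**2*Z ↦ -1·0·1·0 = 0
  3*X*Y**2 ↦ 3·0·4·1 = 0
  2*X*Y*Z ↦ 2·0·2·0 = 0
  -3*Y**3 ↦ -3·1·8·1 = -24
  Y*Z**2 ↦ 1·1·2·0 = 0
  -2*Z**3 ↦ -2·1·1·0 = 0
Sum: F(0, 2, 0) = (0) + (0) + (0) + (0) + (0) + (-24) + (0) + (0) = -24.
Reducing mod 7: -24 ≡ 4 (mod 7).
Since F(a, b, c) ≡ 4 ≠ 0 (mod 7), P does NOT lie on the curve.


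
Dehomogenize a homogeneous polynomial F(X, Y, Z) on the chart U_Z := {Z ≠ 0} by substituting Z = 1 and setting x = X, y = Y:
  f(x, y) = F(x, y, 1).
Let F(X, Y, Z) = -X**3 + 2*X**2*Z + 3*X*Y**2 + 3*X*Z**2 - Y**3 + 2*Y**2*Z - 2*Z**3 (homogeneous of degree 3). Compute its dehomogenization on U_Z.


f(x, y) = -x**3 + 2*x**2 + 3*x*y**2 + 3*x - y**3 + 2*y**2 - 2

On U_Z we set Z = 1. Each monomial c·X^i·Y^j·Z^k in F becomes c·x^i·y^j·1^k = c·x^i·y^j.
Substituting Z = 1: F(X, Y, 1) = -x**3 + 2*x**2 + 3*x*y**2 + 3*x - y**3 + 2*y**2 - 2.
Note: deg(f) ≤ deg(F) = 3; strict inequality happens when F is divisible by Z (lost terms).


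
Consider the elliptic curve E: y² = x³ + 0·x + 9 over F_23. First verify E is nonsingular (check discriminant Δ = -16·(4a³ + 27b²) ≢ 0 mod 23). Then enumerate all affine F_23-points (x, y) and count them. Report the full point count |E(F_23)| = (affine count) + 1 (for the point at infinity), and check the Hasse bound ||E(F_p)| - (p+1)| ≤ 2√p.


Affine points = {(0, 3), (0, 20), (3, 6), (3, 17), (4, 2), (4, 21), (6, 8), (6, 15), (9, 5), (9, 18), (11, 11), (11, 12), (12, 9), (12, 14), (14, 4), (14, 19), (15, 7), (15, 16), (17, 0), (21, 1), (21, 22), (22, 10), (22, 13)}; affine count = 23; |E(F_23)| = 24.

Discriminant check: Δ ∝ 4a³ + 27b² = 4·0³ + 27·9² = 4·0 + 27·81 ≡ 2 (mod 23). Nonzero ⇒ E is nonsingular.
For each x ∈ F_23, compute rhs = x³ + 0·x + 9 mod 23, then count y ∈ F_23 with y² ≡ rhs.
  x = 0: rhs = 9, matching y values: 3, 20 (2 points).
  x = 1: rhs = 10, matching y values: none (0 points).
  x = 2: rhs = 17, matching y values: none (0 points).
  x = 3: rhs = 13, matching y values: 6, 17 (2 points).
  x = 4: rhs = 4, matching y values: 2, 21 (2 points).
  x = 5: rhs = 19, matching y values: none (0 points).
  x = 6: rhs = 18, matching y values: 8, 15 (2 points).
  x = 7: rhs = 7, matching y values: none (0 points).
  x = 8: rhs = 15, matching y values: none (0 points).
  x = 9: rhs = 2, matching y values: 5, 18 (2 points).
  x = 10: rhs = 20, matching y values: none (0 points).
  x = 11: rhs = 6, matching y values: 11, 12 (2 points).
  x = 12: rhs = 12, matching y values: 9, 14 (2 points).
  x = 13: rhs = 21, matching y values: none (0 points).
  x = 14: rhs = 16, matching y values: 4, 19 (2 points).
  x = 15: rhs = 3, matching y values: 7, 16 (2 points).
  x = 16: rhs = 11, matching y values: none (0 points).
  x = 17: rhs = 0, matching y values: 0 (1 points).
  x = 18: rhs = 22, matching y values: none (0 points).
  x = 19: rhs = 14, matching y values: none (0 points).
  x = 20: rhs = 5, matching y values: none (0 points).
  x = 21: rhs = 1, matching y values: 1, 22 (2 points).
  x = 22: rhs = 8, matching y values: 10, 13 (2 points).
Total affine count: 23.
Full point count |E(F_23)| = 23 + 1 = 24.
Hasse bound: |24 − (23+1)| = |0| = 0 ≤ 2√23 ≈ 9.5917 ✓.


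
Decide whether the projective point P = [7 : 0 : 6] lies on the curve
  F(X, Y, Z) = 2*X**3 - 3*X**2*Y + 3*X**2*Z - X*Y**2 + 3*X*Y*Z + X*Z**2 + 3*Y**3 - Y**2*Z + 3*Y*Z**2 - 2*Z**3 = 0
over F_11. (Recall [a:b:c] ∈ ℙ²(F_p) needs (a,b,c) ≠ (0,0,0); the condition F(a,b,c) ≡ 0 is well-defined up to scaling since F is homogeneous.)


F(7,0,6) ≡ 2 (mod 11); P is NOT on the curve.

Evaluate F(7, 0, 6) term-by-term (mod 11).
  2*X**3 ↦ 2·343·1·1 = 686
  -3*X**2*Y ↦ -3·49·0·1 = 0
  3*X**2*Z ↦ 3·49·1·6 = 882
  -X*Y**2 ↦ -1·7·0·1 = 0
  3*X*Y*Z ↦ 3·7·0·6 = 0
  X*Z**2 ↦ 1·7·1·36 = 252
  3*Y**3 ↦ 3·1·0·1 = 0
  -Y**2*Z ↦ -1·1·0·6 = 0
  3*Y*Z**2 ↦ 3·1·0·36 = 0
  -2*Z**3 ↦ -2·1·1·216 = -432
Sum: F(7, 0, 6) = (686) + (0) + (882) + (0) + (0) + (252) + (0) + (0) + (0) + (-432) = 1388.
Reducing mod 11: 1388 ≡ 2 (mod 11).
Since F(a, b, c) ≡ 2 ≠ 0 (mod 11), P does NOT lie on the curve.


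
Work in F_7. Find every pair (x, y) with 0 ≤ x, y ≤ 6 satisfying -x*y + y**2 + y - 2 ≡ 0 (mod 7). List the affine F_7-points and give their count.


Affine F_7-points: {(0, 1), (0, 5), (1, 3), (1, 4), (2, 2), (2, 6)}; count = 6.

For each of the 49 pairs (x, y) ∈ F_7², evaluate f(x, y) mod 7. Record the zeros.
  x = 0: [0↦5, 1↦0, 2↦4, 3↦3, 4↦4, 5↦0, 6↦5]  zeros at y ∈ {1, 5}
  x = 1: [0↦5, 1↦6, 2↦2, 3↦0, 4↦0, 5↦2, 6↦6]  zeros at y ∈ {3, 4}
  x = 2: [0↦5, 1↦5, 2↦0, 3↦4, 4↦3, 5↦4, 6↦0]  zeros at y ∈ {2, 6}
  x = 3: [0↦5, 1↦4, 2↦5, 3↦1, 4↦6, 5↦6, 6↦1]  zeros at y ∈ ∅
  x = 4: [0↦5, 1↦3, 2↦3, 3↦5, 4↦2, 5↦1, 6↦2]  zeros at y ∈ ∅
  x = 5: [0↦5, 1↦2, 2↦1, 3↦2, 4↦5, 5↦3, 6↦3]  zeros at y ∈ ∅
  x = 6: [0↦5, 1↦1, 2↦6, 3↦6, 4↦1, 5↦5, 6↦4]  zeros at y ∈ ∅
Collecting zeros: affine points = {(0, 1), (0, 5), (1, 3), (1, 4), (2, 2), (2, 6)}.
Total count |C(F_7)_aff| = 6.


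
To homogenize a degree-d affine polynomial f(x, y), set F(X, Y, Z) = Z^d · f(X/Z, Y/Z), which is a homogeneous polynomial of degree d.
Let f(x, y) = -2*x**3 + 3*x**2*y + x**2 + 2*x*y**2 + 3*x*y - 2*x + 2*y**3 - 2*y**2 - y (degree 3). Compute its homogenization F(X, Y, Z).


F(X, Y, Z) = -2*X**3 + 3*X**2*Y + X**2*Z + 2*X*Y**2 + 3*X*Y*Z - 2*X*Z**2 + 2*Y**3 - 2*Y**2*Z - Y*Z**2

deg(f) = 3.
Substitute x = X/Z, y = Y/Z into f, then multiply by Z^3.
  monomial -2·x^3·y^0 ↦ -2·X^3·Y^0·Z^0.
  monomial 3·x^2·y^1 ↦ 3·X^2·Y^1·Z^0.
  monomial 1·x^2·y^0 ↦ 1·X^2·Y^0·Z^1.
  monomial 2·x^1·y^2 ↦ 2·X^1·Y^2·Z^0.
  monomial 3·x^1·y^1 ↦ 3·X^1·Y^1·Z^1.
  monomial -2·x^1·y^0 ↦ -2·X^1·Y^0·Z^2.
  monomial 2·x^0·y^3 ↦ 2·X^0·Y^3·Z^0.
  monomial -2·x^0·y^2 ↦ -2·X^0·Y^2·Z^1.
  monomial -1·x^0·y^1 ↦ -1·X^0·Y^1·Z^2.
Collecting: F(X, Y, Z) = -2*X**3 + 3*X**2*Y + X**2*Z + 2*X*Y**2 + 3*X*Y*Z - 2*X*Z**2 + 2*Y**3 - 2*Y**2*Z - Y*Z**2.


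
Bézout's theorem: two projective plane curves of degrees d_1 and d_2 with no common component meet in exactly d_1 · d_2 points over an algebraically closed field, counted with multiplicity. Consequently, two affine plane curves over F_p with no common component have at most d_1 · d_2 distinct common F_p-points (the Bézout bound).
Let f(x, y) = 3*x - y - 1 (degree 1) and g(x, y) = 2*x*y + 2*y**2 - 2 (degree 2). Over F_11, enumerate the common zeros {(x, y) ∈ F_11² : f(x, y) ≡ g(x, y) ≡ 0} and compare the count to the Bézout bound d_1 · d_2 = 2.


Common zeros: {(0, 10), (7, 9)}; count = 2; Bézout bound = 2.

deg(f) = 1, deg(g) = 2, so Bézout bound = 2.
Scan x ∈ F_11. For each x, list the y ∈ F_11 with f(x, y) ≡ 0 and those with g(x, y) ≡ 0 (mod 11); the common zeros in that column are the intersection.
  x = 0: f ≡ 0 at y ∈ {10}; g ≡ 0 at y ∈ {1, 10}; common: {10}.
  x = 1: f ≡ 0 at y ∈ {2}; g ≡ 0 at y ∈ {3, 7}; common: ∅.
  x = 2: f ≡ 0 at y ∈ {5}; g ≡ 0 at y ∈ ∅; common: ∅.
  x = 3: f ≡ 0 at y ∈ {8}; g ≡ 0 at y ∈ ∅; common: ∅.
  x = 4: f ≡ 0 at y ∈ {0}; g ≡ 0 at y ∈ {2, 5}; common: ∅.
  x = 5: f ≡ 0 at y ∈ {3}; g ≡ 0 at y ∈ ∅; common: ∅.
  x = 6: f ≡ 0 at y ∈ {6}; g ≡ 0 at y ∈ ∅; common: ∅.
  x = 7: f ≡ 0 at y ∈ {9}; g ≡ 0 at y ∈ {6, 9}; common: {9}.
  x = 8: f ≡ 0 at y ∈ {1}; g ≡ 0 at y ∈ ∅; common: ∅.
  x = 9: f ≡ 0 at y ∈ {4}; g ≡ 0 at y ∈ ∅; common: ∅.
  x = 10: f ≡ 0 at y ∈ {7}; g ≡ 0 at y ∈ {4, 8}; common: ∅.
Collecting: common zeros = {(0, 10), (7, 9)}, so the count is 2.
Comparison with the Bézout bound: 2 ≤ 2 = deg(f)·deg(g), as expected for curves with no common component (the bound is attained).


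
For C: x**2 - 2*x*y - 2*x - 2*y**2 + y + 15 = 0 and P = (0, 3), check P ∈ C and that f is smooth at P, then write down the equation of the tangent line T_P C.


Tangent line at P: -8*x - 11*y + 33 = 0.

Step 1: f(0, 3) = 0, so P lies on C.
Step 2: partial derivatives
  f_x(x, y) = 2*x - 2*y - 2, f_y(x, y) = -2*x - 4*y + 1.
  f_x(P) = -8, f_y(P) = -11 (gradient nonzero, so P is smooth).
Step 3: tangent line at P: -8·(x − 0) + -11·(y − 3) = 0.
Expanding: -8*x - 11*y + 33 = 0.


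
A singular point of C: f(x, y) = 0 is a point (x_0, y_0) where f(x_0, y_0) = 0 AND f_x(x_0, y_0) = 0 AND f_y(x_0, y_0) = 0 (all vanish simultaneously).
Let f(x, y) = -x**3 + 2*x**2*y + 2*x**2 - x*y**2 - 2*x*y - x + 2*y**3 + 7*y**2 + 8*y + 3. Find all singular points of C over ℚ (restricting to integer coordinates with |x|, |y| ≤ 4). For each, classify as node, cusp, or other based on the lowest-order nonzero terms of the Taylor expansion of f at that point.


Singular points: {(0, -1)}; classification: cusp.

Compute partial derivatives:
  f_x = -3*x**2 + 4*x*y + 4*x - y**2 - 2*y - 1.
  f_y = 2*x**2 - 2*x*y - 2*x + 6*y**2 + 14*y + 8.
Scan x_0 ∈ {−4, ..., 4}. For each x_0, f_y(x_0, y) is a polynomial in y; find its integer roots y ∈ {−4, ..., 4}, then test f_x and f at those candidates.
  x = -4: f_y(-4, y) = 6*y**2 + 22*y + 48; no integer root y with |y| ≤ 4.
  x = -3: f_y(-3, y) = 6*y**2 + 20*y + 32; no integer root y with |y| ≤ 4.
  x = -2: f_y(-2, y) = 6*y**2 + 18*y + 20; no integer root y with |y| ≤ 4.
  x = -1: f_y(-1, y) = 6*y**2 + 16*y + 12; no integer root y with |y| ≤ 4.
  x = 0: f_y(0, y) = 6*y**2 + 14*y + 8; vanishes at y ∈ {-1}. (0, -1): f_x = 0, f = 0 — SINGULAR.
  x = 1: f_y(1, y) = 6*y**2 + 12*y + 8; no integer root y with |y| ≤ 4.
  x = 2: f_y(2, y) = 6*y**2 + 10*y + 12; no integer root y with |y| ≤ 4.
  x = 3: f_y(3, y) = 6*y**2 + 8*y + 20; no integer root y with |y| ≤ 4.
  x = 4: f_y(4, y) = 6*y**2 + 6*y + 32; no integer root y with |y| ≤ 4.
Only singular point on the grid: (0, -1).
Classify: substitute x = 0 + u, y = -1 + v and expand: f = -u**3 + 2*u**2*v - u*v**2 + 2*v**3 + v**2.
No constant or linear terms (consistent with a singular point). Quadratic part: v**2. Cubic part: -u**3 + 2*u**2*v - u*v**2 + 2*v**3.
The quadratic part v**2 is a perfect square, so there is a single (double) tangent line v = 0, i.e. y = -1. Restricting the cubic part to that line (v = 0) leaves -u**3 ≠ 0, so f is not divisible by v and the branch is v² ≈ u**3 to lowest order — this is a cusp.
Classification: cusp.


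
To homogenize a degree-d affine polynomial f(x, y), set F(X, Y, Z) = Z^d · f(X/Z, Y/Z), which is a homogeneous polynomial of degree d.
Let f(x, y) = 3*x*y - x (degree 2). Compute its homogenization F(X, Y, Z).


F(X, Y, Z) = 3*X*Y - X*Z

deg(f) = 2.
Substitute x = X/Z, y = Y/Z into f, then multiply by Z^2.
  monomial 3·x^1·y^1 ↦ 3·X^1·Y^1·Z^0.
  monomial -1·x^1·y^0 ↦ -1·X^1·Y^0·Z^1.
Collecting: F(X, Y, Z) = 3*X*Y - X*Z.


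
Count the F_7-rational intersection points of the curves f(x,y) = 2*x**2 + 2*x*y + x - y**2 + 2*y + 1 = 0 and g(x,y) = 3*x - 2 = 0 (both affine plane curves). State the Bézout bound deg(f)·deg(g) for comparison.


Common zeros: ∅; count = 0; Bézout bound = 2.

deg(f) = 2, deg(g) = 1, so Bézout bound = 2.
Scan x ∈ F_7. For each x, list the y ∈ F_7 with f(x, y) ≡ 0 and those with g(x, y) ≡ 0 (mod 7); the common zeros in that column are the intersection.
  x = 0: f ≡ 0 at y ∈ {4, 5}; g ≡ 0 at y ∈ ∅; common: ∅.
  x = 1: f ≡ 0 at y ∈ {1, 3}; g ≡ 0 at y ∈ ∅; common: ∅.
  x = 2: f ≡ 0 at y ∈ ∅; g ≡ 0 at y ∈ ∅; common: ∅.
  x = 3: f ≡ 0 at y ∈ ∅; g ≡ 0 at y ∈ {0, 1, 2, 3, 4, 5, 6}; common: ∅.
  x = 4: f ≡ 0 at y ∈ ∅; g ≡ 0 at y ∈ ∅; common: ∅.
  x = 5: f ≡ 0 at y ∈ {0, 5}; g ≡ 0 at y ∈ ∅; common: ∅.
  x = 6: f ≡ 0 at y ∈ {3, 4}; g ≡ 0 at y ∈ ∅; common: ∅.
Collecting: common zeros = ∅, so the count is 0.
Comparison with the Bézout bound: 0 ≤ 2 = deg(f)·deg(g), as expected for curves with no common component (the affine F_7-count falls short of the bound because intersections may lie at infinity, over extension fields, or carry multiplicity).


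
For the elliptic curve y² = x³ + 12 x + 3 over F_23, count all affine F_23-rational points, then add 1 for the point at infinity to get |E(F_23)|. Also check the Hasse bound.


Affine points = {(0, 7), (0, 16), (1, 4), (1, 19), (2, 9), (2, 14), (4, 0), (5, 2), (5, 21), (7, 4), (7, 19), (8, 6), (8, 17), (9, 9), (9, 14), (12, 9), (12, 14), (15, 4), (15, 19), (16, 6), (16, 17), (18, 5), (18, 18), (19, 11), (19, 12), (20, 3), (20, 20), (22, 6), (22, 17)}; affine count = 29; |E(F_23)| = 30.

Discriminant check: Δ ∝ 4a³ + 27b² = 4·12³ + 27·3² = 4·1728 + 27·9 ≡ 2 (mod 23). Nonzero ⇒ E is nonsingular.
For each x ∈ F_23, compute rhs = x³ + 12·x + 3 mod 23, then count y ∈ F_23 with y² ≡ rhs.
  x = 0: rhs = 3, matching y values: 7, 16 (2 points).
  x = 1: rhs = 16, matching y values: 4, 19 (2 points).
  x = 2: rhs = 12, matching y values: 9, 14 (2 points).
  x = 3: rhs = 20, matching y values: none (0 points).
  x = 4: rhs = 0, matching y values: 0 (1 points).
  x = 5: rhs = 4, matching y values: 2, 21 (2 points).
  x = 6: rhs = 15, matching y values: none (0 points).
  x = 7: rhs = 16, matching y values: 4, 19 (2 points).
  x = 8: rhs = 13, matching y values: 6, 17 (2 points).
  x = 9: rhs = 12, matching y values: 9, 14 (2 points).
  x = 10: rhs = 19, matching y values: none (0 points).
  x = 11: rhs = 17, matching y values: none (0 points).
  x = 12: rhs = 12, matching y values: 9, 14 (2 points).
  x = 13: rhs = 10, matching y values: none (0 points).
  x = 14: rhs = 17, matching y values: none (0 points).
  x = 15: rhs = 16, matching y values: 4, 19 (2 points).
  x = 16: rhs = 13, matching y values: 6, 17 (2 points).
  x = 17: rhs = 14, matching y values: none (0 points).
  x = 18: rhs = 2, matching y values: 5, 18 (2 points).
  x = 19: rhs = 6, matching y values: 11, 12 (2 points).
  x = 20: rhs = 9, matching y values: 3, 20 (2 points).
  x = 21: rhs = 17, matching y values: none (0 points).
  x = 22: rhs = 13, matching y values: 6, 17 (2 points).
Total affine count: 29.
Full point count |E(F_23)| = 29 + 1 = 30.
Hasse bound: |30 − (23+1)| = |6| = 6 ≤ 2√23 ≈ 9.5917 ✓.


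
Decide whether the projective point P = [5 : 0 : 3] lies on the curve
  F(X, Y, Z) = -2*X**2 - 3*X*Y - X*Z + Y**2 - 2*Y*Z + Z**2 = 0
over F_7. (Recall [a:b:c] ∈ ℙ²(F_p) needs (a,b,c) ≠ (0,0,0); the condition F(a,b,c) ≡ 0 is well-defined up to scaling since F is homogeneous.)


F(5,0,3) ≡ 0 (mod 7); P is on the curve.

Evaluate F(5, 0, 3) term-by-term (mod 7).
  -2*X**2 ↦ -2·25·1·1 = -50
  -3*X*Y ↦ -3·5·0·1 = 0
  -X*Z ↦ -1·5·1·3 = -15
  Y**2 ↦ 1·1·0·1 = 0
  -2*Y*Z ↦ -2·1·0·3 = 0
  Z**2 ↦ 1·1·1·9 = 9
Sum: F(5, 0, 3) = (-50) + (0) + (-15) + (0) + (0) + (9) = -56.
Reducing mod 7: -56 ≡ 0 (mod 7).
Since F(a, b, c) ≡ 0 (mod 7), P lies on the curve.


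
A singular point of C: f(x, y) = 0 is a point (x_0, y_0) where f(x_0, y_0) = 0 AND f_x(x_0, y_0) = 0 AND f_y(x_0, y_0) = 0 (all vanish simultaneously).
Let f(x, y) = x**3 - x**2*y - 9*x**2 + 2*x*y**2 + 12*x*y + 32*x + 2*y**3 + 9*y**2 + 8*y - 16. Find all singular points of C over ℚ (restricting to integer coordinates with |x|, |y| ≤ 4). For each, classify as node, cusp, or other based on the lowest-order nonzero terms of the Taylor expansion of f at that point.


Singular points: {(2, -2)}; classification: node.

Compute partial derivatives:
  f_x = 3*x**2 - 2*x*y - 18*x + 2*y**2 + 12*y + 32.
  f_y = -x**2 + 4*x*y + 12*x + 6*y**2 + 18*y + 8.
Scan x_0 ∈ {−4, ..., 4}. For each x_0, f_y(x_0, y) is a polynomial in y; find its integer roots y ∈ {−4, ..., 4}, then test f_x and f at those candidates.
  x = -4: f_y(-4, y) = 6*y**2 + 2*y - 56; no integer root y with |y| ≤ 4.
  x = -3: f_y(-3, y) = 6*y**2 + 6*y - 37; no integer root y with |y| ≤ 4.
  x = -2: f_y(-2, y) = 6*y**2 + 10*y - 20; no integer root y with |y| ≤ 4.
  x = -1: f_y(-1, y) = 6*y**2 + 14*y - 5; no integer root y with |y| ≤ 4.
  x = 0: f_y(0, y) = 6*y**2 + 18*y + 8; no integer root y with |y| ≤ 4.
  x = 1: f_y(1, y) = 6*y**2 + 22*y + 19; no integer root y with |y| ≤ 4.
  x = 2: f_y(2, y) = 6*y**2 + 26*y + 28; vanishes at y ∈ {-2}. (2, -2): f_x = 0, f = 0 — SINGULAR.
  x = 3: f_y(3, y) = 6*y**2 + 30*y + 35; no integer root y with |y| ≤ 4.
  x = 4: f_y(4, y) = 6*y**2 + 34*y + 40; vanishes at y ∈ {-4}. (4, -4): f_x = 24 ≠ 0.
Only singular point on the grid: (2, -2).
Classify: substitute x = 2 + u, y = -2 + v and expand: f = u**3 - u**2*v - u**2 + 2*u*v**2 + 2*v**3 + v**2.
No constant or linear terms (consistent with a singular point). Quadratic part: -u**2 + v**2. Cubic part: u**3 - u**2*v + 2*u*v**2 + 2*v**3.
The quadratic part v**2 - u**2 = (v − u)(v + u) splits into two distinct linear factors, so there are two distinct tangent lines y − -2 = ±(x − 2) — this is a node (ordinary double point).
Classification: node.


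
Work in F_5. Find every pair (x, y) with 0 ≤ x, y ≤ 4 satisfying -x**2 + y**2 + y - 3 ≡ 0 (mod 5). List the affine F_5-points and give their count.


Affine F_5-points: {(2, 1), (2, 3), (3, 1), (3, 3)}; count = 4.

For each of the 25 pairs (x, y) ∈ F_5², evaluate f(x, y) mod 5. Record the zeros.
  x = 0: [0↦2, 1↦4, 2↦3, 3↦4, 4↦2]  zeros at y ∈ ∅
  x = 1: [0↦1, 1↦3, 2↦2, 3↦3, 4↦1]  zeros at y ∈ ∅
  x = 2: [0↦3, 1↦0, 2↦4, 3↦0, 4↦3]  zeros at y ∈ {1, 3}
  x = 3: [0↦3, 1↦0, 2↦4, 3↦0, 4↦3]  zeros at y ∈ {1, 3}
  x = 4: [0↦1, 1↦3, 2↦2, 3↦3, 4↦1]  zeros at y ∈ ∅
Collecting zeros: affine points = {(2, 1), (2, 3), (3, 1), (3, 3)}.
Total count |C(F_5)_aff| = 4.


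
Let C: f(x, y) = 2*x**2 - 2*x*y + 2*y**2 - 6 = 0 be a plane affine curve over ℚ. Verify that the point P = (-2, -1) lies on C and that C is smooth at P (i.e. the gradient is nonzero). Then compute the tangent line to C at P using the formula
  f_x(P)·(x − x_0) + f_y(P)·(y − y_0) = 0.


Tangent line at P: -6*x - 12 = 0.

Step 1: f(-2, -1) = 0, so P lies on C.
Step 2: partial derivatives
  f_x(x, y) = 4*x - 2*y, f_y(x, y) = -2*x + 4*y.
  f_x(P) = -6, f_y(P) = 0 (gradient nonzero, so P is smooth).
Step 3: tangent line at P: -6·(x − -2) + 0·(y − -1) = 0.
Expanding: -6*x - 12 = 0.


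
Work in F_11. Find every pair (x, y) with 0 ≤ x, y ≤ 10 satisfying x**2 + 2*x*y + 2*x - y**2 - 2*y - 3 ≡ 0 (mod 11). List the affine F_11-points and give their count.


Affine F_11-points: {(0, 2), (0, 7), (1, 0), (3, 6), (3, 9), (5, 2), (5, 6), (6, 3), (6, 7), (8, 0), (8, 3), (10, 9)}; count = 12.

For each of the 121 pairs (x, y) ∈ F_11², evaluate f(x, y) mod 11. Record the zeros.
  x = 0: [0↦8, 1↦5, 2↦0, 3↦4, 4↦6, 5↦6, 6↦4, 7↦0, 8↦5, 9↦8, 10↦9]  zeros at y ∈ {2, 7}
  x = 1: [0↦0, 1↦10, 2↦7, 3↦2, 4↦6, 5↦8, 6↦8, 7↦6, 8↦2, 9↦7, 10↦10]  zeros at y ∈ {0}
  x = 2: [0↦5, 1↦6, 2↦5, 3↦2, 4↦8, 5↦1, 6↦3, 7↦3, 8↦1, 9↦8, 10↦2]  zeros at y ∈ ∅
  x = 3: [0↦1, 1↦4, 2↦5, 3↦4, 4↦1, 5↦7, 6↦0, 7↦2, 8↦2, 9↦0, 10↦7]  zeros at y ∈ {6, 9}
  x = 4: [0↦10, 1↦4, 2↦7, 3↦8, 4↦7, 5↦4, 6↦10, 7↦3, 8↦5, 9↦5, 10↦3]  zeros at y ∈ ∅
  x = 5: [0↦10, 1↦6, 2↦0, 3↦3, 4↦4, 5↦3, 6↦0, 7↦6, 8↦10, 9↦1, 10↦1]  zeros at y ∈ {2, 6}
  x = 6: [0↦1, 1↦10, 2↦6, 3↦0, 4↦3, 5↦4, 6↦3, 7↦0, 8↦6, 9↦10, 10↦1]  zeros at y ∈ {3, 7}
  x = 7: [0↦5, 1↦5, 2↦3, 3↦10, 4↦4, 5↦7, 6↦8, 7↦7, 8↦4, 9↦10, 10↦3]  zeros at y ∈ ∅
  x = 8: [0↦0, 1↦2, 2↦2, 3↦0, 4↦7, 5↦1, 6↦4, 7↦5, 8↦4, 9↦1, 10↦7]  zeros at y ∈ {0, 3}
  x = 9: [0↦8, 1↦1, 2↦3, 3↦3, 4↦1, 5↦8, 6↦2, 7↦5, 8↦6, 9↦5, 10↦2]  zeros at y ∈ ∅
  x = 10: [0↦7, 1↦2, 2↦6, 3↦8, 4↦8, 5↦6, 6↦2, 7↦7, 8↦10, 9↦0, 10↦10]  zeros at y ∈ {9}
Collecting zeros: affine points = {(0, 2), (0, 7), (1, 0), (3, 6), (3, 9), (5, 2), (5, 6), (6, 3), (6, 7), (8, 0), (8, 3), (10, 9)}.
Total count |C(F_11)_aff| = 12.


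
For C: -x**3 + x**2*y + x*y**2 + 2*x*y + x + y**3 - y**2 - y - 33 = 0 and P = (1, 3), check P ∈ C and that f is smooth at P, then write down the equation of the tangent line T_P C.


Tangent line at P: 19*x + 29*y - 106 = 0.

Step 1: f(1, 3) = 0, so P lies on C.
Step 2: partial derivatives
  f_x(x, y) = -3*x**2 + 2*x*y + y**2 + 2*y + 1, f_y(x, y) = x**2 + 2*x*y + 2*x + 3*y**2 - 2*y - 1.
  f_x(P) = 19, f_y(P) = 29 (gradient nonzero, so P is smooth).
Step 3: tangent line at P: 19·(x − 1) + 29·(y − 3) = 0.
Expanding: 19*x + 29*y - 106 = 0.


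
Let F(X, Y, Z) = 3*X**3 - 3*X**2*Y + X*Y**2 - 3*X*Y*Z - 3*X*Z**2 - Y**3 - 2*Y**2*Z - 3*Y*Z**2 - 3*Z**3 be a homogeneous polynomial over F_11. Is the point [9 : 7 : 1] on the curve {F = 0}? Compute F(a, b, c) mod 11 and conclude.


F(9,7,1) ≡ 4 (mod 11); P is NOT on the curve.

Evaluate F(9, 7, 1) term-by-term (mod 11).
  3*X**3 ↦ 3·729·1·1 = 2187
  -3*X**2*Y ↦ -3·81·7·1 = -1701
  X*Y**2 ↦ 1·9·49·1 = 441
  -3*X*Y*Z ↦ -3·9·7·1 = -189
  -3*X*Z**2 ↦ -3·9·1·1 = -27
  -Y**3 ↦ -1·1·343·1 = -343
  -2*Y**2*Z ↦ -2·1·49·1 = -98
  -3*Y*Z**2 ↦ -3·1·7·1 = -21
  -3*Z**3 ↦ -3·1·1·1 = -3
Sum: F(9, 7, 1) = (2187) + (-1701) + (441) + (-189) + (-27) + (-343) + (-98) + (-21) + (-3) = 246.
Reducing mod 11: 246 ≡ 4 (mod 11).
Since F(a, b, c) ≡ 4 ≠ 0 (mod 11), P does NOT lie on the curve.


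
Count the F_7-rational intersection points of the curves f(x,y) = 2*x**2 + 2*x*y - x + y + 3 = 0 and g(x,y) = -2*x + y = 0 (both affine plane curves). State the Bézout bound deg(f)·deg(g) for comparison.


Common zeros: ∅; count = 0; Bézout bound = 2.

deg(f) = 2, deg(g) = 1, so Bézout bound = 2.
Scan x ∈ F_7. For each x, list the y ∈ F_7 with f(x, y) ≡ 0 and those with g(x, y) ≡ 0 (mod 7); the common zeros in that column are the intersection.
  x = 0: f ≡ 0 at y ∈ {4}; g ≡ 0 at y ∈ {0}; common: ∅.
  x = 1: f ≡ 0 at y ∈ {1}; g ≡ 0 at y ∈ {2}; common: ∅.
  x = 2: f ≡ 0 at y ∈ {1}; g ≡ 0 at y ∈ {4}; common: ∅.
  x = 3: f ≡ 0 at y ∈ ∅; g ≡ 0 at y ∈ {6}; common: ∅.
  x = 4: f ≡ 0 at y ∈ {2}; g ≡ 0 at y ∈ {1}; common: ∅.
  x = 5: f ≡ 0 at y ∈ {2}; g ≡ 0 at y ∈ {3}; common: ∅.
  x = 6: f ≡ 0 at y ∈ {6}; g ≡ 0 at y ∈ {5}; common: ∅.
Collecting: common zeros = ∅, so the count is 0.
Comparison with the Bézout bound: 0 ≤ 2 = deg(f)·deg(g), as expected for curves with no common component (the affine F_7-count falls short of the bound because intersections may lie at infinity, over extension fields, or carry multiplicity).


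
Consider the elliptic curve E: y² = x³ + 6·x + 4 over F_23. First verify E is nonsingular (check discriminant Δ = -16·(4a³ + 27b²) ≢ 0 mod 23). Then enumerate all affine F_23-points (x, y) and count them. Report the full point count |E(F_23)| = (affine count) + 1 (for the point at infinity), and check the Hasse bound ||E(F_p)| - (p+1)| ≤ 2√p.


Affine points = {(0, 2), (0, 21), (2, 1), (2, 22), (3, 7), (3, 16), (4, 0), (6, 7), (6, 16), (8, 9), (8, 14), (10, 11), (10, 12), (13, 5), (13, 18), (14, 7), (14, 16), (19, 10), (19, 13)}; affine count = 19; |E(F_23)| = 20.

Discriminant check: Δ ∝ 4a³ + 27b² = 4·6³ + 27·4² = 4·216 + 27·16 ≡ 8 (mod 23). Nonzero ⇒ E is nonsingular.
For each x ∈ F_23, compute rhs = x³ + 6·x + 4 mod 23, then count y ∈ F_23 with y² ≡ rhs.
  x = 0: rhs = 4, matching y values: 2, 21 (2 points).
  x = 1: rhs = 11, matching y values: none (0 points).
  x = 2: rhs = 1, matching y values: 1, 22 (2 points).
  x = 3: rhs = 3, matching y values: 7, 16 (2 points).
  x = 4: rhs = 0, matching y values: 0 (1 points).
  x = 5: rhs = 21, matching y values: none (0 points).
  x = 6: rhs = 3, matching y values: 7, 16 (2 points).
  x = 7: rhs = 21, matching y values: none (0 points).
  x = 8: rhs = 12, matching y values: 9, 14 (2 points).
  x = 9: rhs = 5, matching y values: none (0 points).
  x = 10: rhs = 6, matching y values: 11, 12 (2 points).
  x = 11: rhs = 21, matching y values: none (0 points).
  x = 12: rhs = 10, matching y values: none (0 points).
  x = 13: rhs = 2, matching y values: 5, 18 (2 points).
  x = 14: rhs = 3, matching y values: 7, 16 (2 points).
  x = 15: rhs = 19, matching y values: none (0 points).
  x = 16: rhs = 10, matching y values: none (0 points).
  x = 17: rhs = 5, matching y values: none (0 points).
  x = 18: rhs = 10, matching y values: none (0 points).
  x = 19: rhs = 8, matching y values: 10, 13 (2 points).
  x = 20: rhs = 5, matching y values: none (0 points).
  x = 21: rhs = 7, matching y values: none (0 points).
  x = 22: rhs = 20, matching y values: none (0 points).
Total affine count: 19.
Full point count |E(F_23)| = 19 + 1 = 20.
Hasse bound: |20 − (23+1)| = |-4| = 4 ≤ 2√23 ≈ 9.5917 ✓.
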